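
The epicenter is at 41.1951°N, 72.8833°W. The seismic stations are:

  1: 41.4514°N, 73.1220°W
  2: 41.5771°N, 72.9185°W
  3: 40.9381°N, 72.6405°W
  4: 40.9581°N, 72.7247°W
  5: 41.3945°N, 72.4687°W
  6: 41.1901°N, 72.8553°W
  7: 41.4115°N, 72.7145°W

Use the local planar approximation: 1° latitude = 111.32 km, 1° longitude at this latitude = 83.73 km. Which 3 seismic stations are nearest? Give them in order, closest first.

Distances from 41.1951°N, 72.8833°W:
1: √((0.2563·111.32)² + (-0.2387·83.73)²) = √(814.035993 + 399.454226) = 34.8352 km
2: √((0.3820·111.32)² + (-0.0352·83.73)²) = √(1808.310988 + 8.686554) = 42.6263 km
3: √((-0.2570·111.32)² + (0.2428·83.73)²) = √(818.488613 + 413.294425) = 35.0968 km
4: √((-0.2370·111.32)² + (0.1586·83.73)²) = √(696.054246 + 176.347192) = 29.5364 km
5: √((0.1994·111.32)² + (0.4146·83.73)²) = √(492.716043 + 1205.093594) = 41.2045 km
6: √((-0.0050·111.32)² + (0.0280·83.73)²) = √(0.309804 + 5.496399) = 2.4096 km
7: √((0.2164·111.32)² + (0.1688·83.73)²) = √(580.311141 + 199.759327) = 27.9297 km
Sorted: 6 (2.4096 km) < 7 (27.9297 km) < 4 (29.5364 km) < 1 (34.8352 km) < 3 (35.0968 km) < …

6, 7, 4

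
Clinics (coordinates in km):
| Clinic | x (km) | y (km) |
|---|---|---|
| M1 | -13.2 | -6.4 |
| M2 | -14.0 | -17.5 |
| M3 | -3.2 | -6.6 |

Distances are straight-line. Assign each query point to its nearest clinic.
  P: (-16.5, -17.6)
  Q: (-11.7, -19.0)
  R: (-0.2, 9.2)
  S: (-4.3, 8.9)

P at (-16.5, -17.6):
  M1: √((3.3)² + (11.2)²) = √(10.890 + 125.440) = 11.7 km
  M2: √((2.5)² + (0.1)²) = √(6.250 + 0.010) = 2.5 km
  M3: √((13.3)² + (11.0)²) = √(176.890 + 121.000) = 17.3 km
  → nearest: M2 (2.5 km)
Q at (-11.7, -19.0):
  M1: √((-1.5)² + (12.6)²) = √(2.250 + 158.760) = 12.7 km
  M2: √((-2.3)² + (1.5)²) = √(5.290 + 2.250) = 2.7 km
  M3: √((8.5)² + (12.4)²) = √(72.250 + 153.760) = 15.0 km
  → nearest: M2 (2.7 km)
R at (-0.2, 9.2):
  M1: √((-13.0)² + (-15.6)²) = √(169.000 + 243.360) = 20.3 km
  M2: √((-13.8)² + (-26.7)²) = √(190.440 + 712.890) = 30.1 km
  M3: √((-3.0)² + (-15.8)²) = √(9.000 + 249.640) = 16.1 km
  → nearest: M3 (16.1 km)
S at (-4.3, 8.9):
  M1: √((-8.9)² + (-15.3)²) = √(79.210 + 234.090) = 17.7 km
  M2: √((-9.7)² + (-26.4)²) = √(94.090 + 696.960) = 28.1 km
  M3: √((1.1)² + (-15.5)²) = √(1.210 + 240.250) = 15.5 km
  → nearest: M3 (15.5 km)

P→M2; Q→M2; R→M3; S→M3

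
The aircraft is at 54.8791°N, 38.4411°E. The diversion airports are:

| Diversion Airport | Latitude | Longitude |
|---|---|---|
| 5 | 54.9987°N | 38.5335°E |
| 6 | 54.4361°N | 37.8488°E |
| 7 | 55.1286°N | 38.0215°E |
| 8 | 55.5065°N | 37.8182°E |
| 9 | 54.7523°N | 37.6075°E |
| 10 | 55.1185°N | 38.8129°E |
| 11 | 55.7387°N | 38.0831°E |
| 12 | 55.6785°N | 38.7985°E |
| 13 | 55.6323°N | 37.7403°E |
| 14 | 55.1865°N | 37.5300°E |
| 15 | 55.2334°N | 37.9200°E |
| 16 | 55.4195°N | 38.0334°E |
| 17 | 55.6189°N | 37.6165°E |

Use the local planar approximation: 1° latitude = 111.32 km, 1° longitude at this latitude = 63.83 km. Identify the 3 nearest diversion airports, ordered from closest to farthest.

Distances from 54.8791°N, 38.4411°E:
5: √((0.1196·111.32)² + (0.0924·63.83)²) = √(177.259188 + 34.785130) = 14.5617 km
6: √((-0.4430·111.32)² + (-0.5923·63.83)²) = √(2431.945554 + 1429.332123) = 62.1392 km
7: √((0.2495·111.32)² + (-0.4196·63.83)²) = √(771.413962 + 717.332731) = 38.5843 km
8: √((0.6274·111.32)² + (-0.6229·63.83)²) = √(4877.928431 + 1580.834301) = 80.3664 km
9: √((-0.1268·111.32)² + (-0.8336·63.83)²) = √(199.243840 + 2831.164479) = 55.0491 km
10: √((0.2394·111.32)² + (0.3718·63.83)²) = √(710.222926 + 563.207539) = 35.6852 km
11: √((0.8596·111.32)² + (-0.3580·63.83)²) = √(9156.704708 + 522.174599) = 98.3813 km
12: √((0.7994·111.32)² + (0.3574·63.83)²) = √(7919.079140 + 520.425760) = 91.8668 km
13: √((0.7532·111.32)² + (-0.7008·63.83)²) = √(7030.189279 + 2000.957550) = 95.0323 km
14: √((0.3074·111.32)² + (-0.9111·63.83)²) = √(1170.992522 + 3382.063692) = 67.4763 km
15: √((0.3543·111.32)² + (-0.5211·63.83)²) = √(1555.566923 + 1106.348204) = 51.5938 km
16: √((0.5404·111.32)² + (-0.4077·63.83)²) = √(3618.904112 + 677.222084) = 65.5448 km
17: √((0.7398·111.32)² + (-0.8246·63.83)²) = √(6782.269600 + 2770.360904) = 97.7376 km
Sorted: 5 (14.5617 km) < 10 (35.6852 km) < 7 (38.5843 km) < 15 (51.5938 km) < 9 (55.0491 km) < …

5, 10, 7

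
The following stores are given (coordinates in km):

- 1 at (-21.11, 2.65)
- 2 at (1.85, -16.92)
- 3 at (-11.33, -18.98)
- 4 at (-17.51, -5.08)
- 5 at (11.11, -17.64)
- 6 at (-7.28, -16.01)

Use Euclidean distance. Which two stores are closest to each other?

3 and 6

Pairwise distances:
3–6: √((4.05)² + (2.97)²) = √(16.4025 + 8.8209) = 5.02 km
1–4: √((3.60)² + (-7.73)²) = √(12.9600 + 59.7529) = 8.53 km
2–6: √((-9.13)² + (0.91)²) = √(83.3569 + 0.8281) = 9.18 km
2–5: √((9.26)² + (-0.72)²) = √(85.7476 + 0.5184) = 9.29 km
2–3: √((-13.18)² + (-2.06)²) = √(173.7124 + 4.2436) = 13.34 km
4–6: √((10.23)² + (-10.93)²) = √(104.6529 + 119.4649) = 14.97 km
3–4: √((-6.18)² + (13.90)²) = √(38.1924 + 193.2100) = 15.21 km
5–6: √((-18.39)² + (1.63)²) = √(338.1921 + 2.6569) = 18.46 km
3–5: √((22.44)² + (1.34)²) = √(503.5536 + 1.7956) = 22.48 km
2–4: √((-19.36)² + (11.84)²) = √(374.8096 + 140.1856) = 22.69 km
1–6: √((13.83)² + (-18.66)²) = √(191.2689 + 348.1956) = 23.23 km
1–3: √((9.78)² + (-21.63)²) = √(95.6484 + 467.8569) = 23.74 km
1–2: √((22.96)² + (-19.57)²) = √(527.1616 + 382.9849) = 30.17 km
4–5: √((28.62)² + (-12.56)²) = √(819.1044 + 157.7536) = 31.25 km
1–5: √((32.22)² + (-20.29)²) = √(1038.1284 + 411.6841) = 38.08 km
Closest pair: 3–6 at 5.02 km.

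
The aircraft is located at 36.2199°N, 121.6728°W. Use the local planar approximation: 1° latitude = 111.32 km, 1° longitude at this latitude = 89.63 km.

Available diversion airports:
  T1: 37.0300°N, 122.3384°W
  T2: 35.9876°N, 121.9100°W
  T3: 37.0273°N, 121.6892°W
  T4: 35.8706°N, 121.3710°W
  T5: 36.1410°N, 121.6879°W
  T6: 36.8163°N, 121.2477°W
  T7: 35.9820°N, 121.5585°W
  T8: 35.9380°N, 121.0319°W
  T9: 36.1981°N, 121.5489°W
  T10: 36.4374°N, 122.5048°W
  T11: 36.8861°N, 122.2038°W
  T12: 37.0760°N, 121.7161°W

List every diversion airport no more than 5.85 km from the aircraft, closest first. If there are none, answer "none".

none

Distances from 36.2199°N, 121.6728°W:
T1: 108.1274 km
T2: 33.4771 km
T3: 89.8918 km
T4: 47.3676 km
T5: 8.8868 km
T6: 76.5476 km
T7: 28.3955 km
T8: 65.4566 km
T9: 11.3672 km
T10: 78.4043 km
T11: 88.1195 km
T12: 95.3800 km
Threshold 5.85 km: none within range.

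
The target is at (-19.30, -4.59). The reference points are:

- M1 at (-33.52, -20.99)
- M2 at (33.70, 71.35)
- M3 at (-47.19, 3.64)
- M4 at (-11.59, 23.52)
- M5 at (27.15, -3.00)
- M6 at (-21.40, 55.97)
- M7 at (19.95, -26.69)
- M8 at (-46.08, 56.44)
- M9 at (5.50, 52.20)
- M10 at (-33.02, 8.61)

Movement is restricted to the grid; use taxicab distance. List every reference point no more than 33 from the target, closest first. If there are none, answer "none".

Distances from (-19.30, -4.59):
M1: 30.62
M2: 128.94
M3: 36.12
M4: 35.82
M5: 48.04
M6: 62.66
M7: 61.35
M8: 87.81
M9: 81.59
M10: 26.92
Threshold 33: M10 (26.92), M1 (30.62) are within range.

M10, M1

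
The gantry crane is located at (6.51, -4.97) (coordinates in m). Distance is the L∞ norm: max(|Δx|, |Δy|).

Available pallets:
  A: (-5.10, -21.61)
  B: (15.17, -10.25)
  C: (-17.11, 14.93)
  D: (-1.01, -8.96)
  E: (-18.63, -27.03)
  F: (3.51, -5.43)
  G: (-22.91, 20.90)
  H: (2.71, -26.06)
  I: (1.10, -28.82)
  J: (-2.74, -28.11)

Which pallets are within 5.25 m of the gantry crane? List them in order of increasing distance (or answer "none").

Distances from (6.51, -4.97):
A: max(|-11.61|, |-16.64|) = 16.64 m
B: max(|8.66|, |-5.28|) = 8.66 m
C: max(|-23.62|, |19.90|) = 23.62 m
D: max(|-7.52|, |-3.99|) = 7.52 m
E: max(|-25.14|, |-22.06|) = 25.14 m
F: max(|-3.00|, |-0.46|) = 3.00 m
G: max(|-29.42|, |25.87|) = 29.42 m
H: max(|-3.80|, |-21.09|) = 21.09 m
I: max(|-5.41|, |-23.85|) = 23.85 m
J: max(|-9.25|, |-23.14|) = 23.14 m
Threshold 5.25 m: F (3.00 m) is within range.

F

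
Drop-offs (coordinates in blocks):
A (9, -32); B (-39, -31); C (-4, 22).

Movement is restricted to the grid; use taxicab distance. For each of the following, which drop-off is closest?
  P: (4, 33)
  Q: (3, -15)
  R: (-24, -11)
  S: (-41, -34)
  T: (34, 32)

P→C; Q→A; R→B; S→B; T→C

P at (4, 33):
  A: |5| + |-65| = 5 + 65 = 70 blocks
  B: |-43| + |-64| = 43 + 64 = 107 blocks
  C: |-8| + |-11| = 8 + 11 = 19 blocks
  → nearest: C (19 blocks)
Q at (3, -15):
  A: |6| + |-17| = 6 + 17 = 23 blocks
  B: |-42| + |-16| = 42 + 16 = 58 blocks
  C: |-7| + |37| = 7 + 37 = 44 blocks
  → nearest: A (23 blocks)
R at (-24, -11):
  A: |33| + |-21| = 33 + 21 = 54 blocks
  B: |-15| + |-20| = 15 + 20 = 35 blocks
  C: |20| + |33| = 20 + 33 = 53 blocks
  → nearest: B (35 blocks)
S at (-41, -34):
  A: |50| + |2| = 50 + 2 = 52 blocks
  B: |2| + |3| = 2 + 3 = 5 blocks
  C: |37| + |56| = 37 + 56 = 93 blocks
  → nearest: B (5 blocks)
T at (34, 32):
  A: |-25| + |-64| = 25 + 64 = 89 blocks
  B: |-73| + |-63| = 73 + 63 = 136 blocks
  C: |-38| + |-10| = 38 + 10 = 48 blocks
  → nearest: C (48 blocks)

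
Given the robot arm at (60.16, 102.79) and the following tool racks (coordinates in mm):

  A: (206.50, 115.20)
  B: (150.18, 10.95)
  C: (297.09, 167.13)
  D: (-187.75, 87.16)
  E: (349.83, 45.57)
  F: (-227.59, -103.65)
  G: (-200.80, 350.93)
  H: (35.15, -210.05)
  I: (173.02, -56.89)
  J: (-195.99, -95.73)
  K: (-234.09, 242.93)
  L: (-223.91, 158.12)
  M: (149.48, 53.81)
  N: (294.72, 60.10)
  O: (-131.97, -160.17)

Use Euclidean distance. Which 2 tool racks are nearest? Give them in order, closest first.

Distances from (60.16, 102.79):
A: √((146.34)² + (12.41)²) = √(21415.3956 + 154.0081) = 146.87 mm
B: √((90.02)² + (-91.84)²) = √(8103.6004 + 8434.5856) = 128.60 mm
C: √((236.93)² + (64.34)²) = √(56135.8249 + 4139.6356) = 245.51 mm
D: √((-247.91)² + (-15.63)²) = √(61459.3681 + 244.2969) = 248.40 mm
E: √((289.67)² + (-57.22)²) = √(83908.7089 + 3274.1284) = 295.27 mm
F: √((-287.75)² + (-206.44)²) = √(82800.0625 + 42617.4736) = 354.14 mm
G: √((-260.96)² + (248.14)²) = √(68100.1216 + 61573.4596) = 360.10 mm
H: √((-25.01)² + (-312.84)²) = √(625.5001 + 97868.8656) = 313.84 mm
I: √((112.86)² + (-159.68)²) = √(12737.3796 + 25497.7024) = 195.54 mm
J: √((-256.15)² + (-198.52)²) = √(65612.8225 + 39410.1904) = 324.07 mm
K: √((-294.25)² + (140.14)²) = √(86583.0625 + 19639.2196) = 325.92 mm
L: √((-284.07)² + (55.33)²) = √(80695.7649 + 3061.4089) = 289.41 mm
M: √((89.32)² + (-48.98)²) = √(7978.0624 + 2399.0404) = 101.87 mm
N: √((234.56)² + (-42.69)²) = √(55018.3936 + 1822.4361) = 238.41 mm
O: √((-192.13)² + (-262.96)²) = √(36913.9369 + 69147.9616) = 325.67 mm
Sorted: M (101.87 mm) < B (128.60 mm) < A (146.87 mm) < I (195.54 mm) < …

M, B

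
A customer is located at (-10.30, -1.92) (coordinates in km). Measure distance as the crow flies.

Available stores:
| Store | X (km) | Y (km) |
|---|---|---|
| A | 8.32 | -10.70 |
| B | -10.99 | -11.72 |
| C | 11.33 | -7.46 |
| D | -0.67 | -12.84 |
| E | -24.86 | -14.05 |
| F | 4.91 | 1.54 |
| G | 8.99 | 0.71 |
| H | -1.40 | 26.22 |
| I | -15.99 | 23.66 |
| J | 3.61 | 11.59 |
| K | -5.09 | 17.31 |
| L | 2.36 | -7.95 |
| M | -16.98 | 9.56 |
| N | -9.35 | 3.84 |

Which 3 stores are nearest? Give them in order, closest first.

Distances from (-10.30, -1.92):
A: 20.59 km
B: 9.82 km
C: 22.33 km
D: 14.56 km
E: 18.95 km
F: 15.60 km
G: 19.47 km
H: 29.51 km
I: 26.21 km
J: 19.39 km
K: 19.92 km
L: 14.02 km
M: 13.28 km
N: 5.84 km
Sorted: N (5.84 km) < B (9.82 km) < M (13.28 km) < L (14.02 km) < D (14.56 km) < …

N, B, M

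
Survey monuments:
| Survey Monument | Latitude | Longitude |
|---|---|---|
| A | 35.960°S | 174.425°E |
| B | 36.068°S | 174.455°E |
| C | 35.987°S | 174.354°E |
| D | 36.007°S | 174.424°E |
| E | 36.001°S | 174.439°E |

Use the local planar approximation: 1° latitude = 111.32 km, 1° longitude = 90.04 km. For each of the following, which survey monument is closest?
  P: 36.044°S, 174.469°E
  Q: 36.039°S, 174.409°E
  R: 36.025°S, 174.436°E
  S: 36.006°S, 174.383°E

P at 36.044°S, 174.469°E:
  A: 10.156 km
  B: 2.954 km
  C: 12.144 km
  D: 5.778 km
  E: 5.496 km
  → nearest: B (2.954 km)
Q at 36.039°S, 174.409°E:
  A: 8.911 km
  B: 5.251 km
  C: 7.618 km
  D: 3.810 km
  E: 5.019 km
  → nearest: D (3.810 km)
R at 36.025°S, 174.436°E:
  A: 7.303 km
  B: 5.083 km
  C: 8.509 km
  D: 2.277 km
  E: 2.685 km
  → nearest: D (2.277 km)
S at 36.006°S, 174.383°E:
  A: 6.366 km
  B: 9.469 km
  C: 3.360 km
  D: 3.693 km
  E: 5.073 km
  → nearest: C (3.360 km)

P→B; Q→D; R→D; S→C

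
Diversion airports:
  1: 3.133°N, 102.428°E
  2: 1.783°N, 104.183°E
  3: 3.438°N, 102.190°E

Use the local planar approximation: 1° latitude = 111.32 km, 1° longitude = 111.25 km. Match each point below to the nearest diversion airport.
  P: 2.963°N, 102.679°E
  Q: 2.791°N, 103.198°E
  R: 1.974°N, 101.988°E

P→1; Q→1; R→1

P at 2.963°N, 102.679°E:
  1: √((0.170·111.32)² + (-0.251·111.25)²) = √(358.13292 + 779.73581) = 33.732 km
  2: √((-1.180·111.32)² + (1.504·111.25)²) = √(17254.81908 + 27995.98240) = 212.722 km
  3: √((0.475·111.32)² + (-0.489·111.25)²) = √(2795.97713 + 2959.49600) = 75.865 km
  → nearest: 1 (33.732 km)
Q at 2.791°N, 103.198°E:
  1: √((0.342·111.32)² + (-0.770·111.25)²) = √(1449.43454 + 7338.06391) = 93.742 km
  2: √((-1.008·111.32)² + (0.985·111.25)²) = √(12591.20978 + 12008.05035) = 156.842 km
  3: √((0.647·111.32)² + (-1.008·111.25)²) = √(5187.46234 + 12575.37960) = 133.277 km
  → nearest: 1 (93.742 km)
R at 1.974°N, 101.988°E:
  1: √((1.159·111.32)² + (0.440·111.25)²) = √(16646.12944 + 2396.10250) = 137.994 km
  2: √((-0.191·111.32)² + (2.195·111.25)²) = √(452.07775 + 59630.58754) = 245.118 km
  3: √((1.464·111.32)² + (0.202·111.25)²) = √(26560.02924 + 505.01326) = 164.515 km
  → nearest: 1 (137.994 km)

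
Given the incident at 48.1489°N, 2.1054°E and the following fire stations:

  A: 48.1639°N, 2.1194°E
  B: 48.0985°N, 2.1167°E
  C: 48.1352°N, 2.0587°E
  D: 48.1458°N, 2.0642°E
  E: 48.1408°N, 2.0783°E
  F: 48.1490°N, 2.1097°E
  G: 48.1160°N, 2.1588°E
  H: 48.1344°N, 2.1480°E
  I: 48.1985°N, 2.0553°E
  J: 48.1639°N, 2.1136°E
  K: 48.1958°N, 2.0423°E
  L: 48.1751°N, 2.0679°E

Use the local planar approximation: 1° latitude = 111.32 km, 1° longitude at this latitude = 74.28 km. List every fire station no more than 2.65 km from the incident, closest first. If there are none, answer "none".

Distances from 48.1489°N, 2.1054°E:
A: √((0.0150·111.32)² + (0.0140·74.28)²) = √(2.788232 + 1.081434) = 1.9671 km
B: √((-0.0504·111.32)² + (0.0113·74.28)²) = √(31.478024 + 0.704532) = 5.6730 km
C: √((-0.0137·111.32)² + (-0.0467·74.28)²) = √(2.325881 + 12.033101) = 3.7893 km
D: √((-0.0031·111.32)² + (-0.0412·74.28)²) = √(0.119088 + 9.365656) = 3.0797 km
E: √((-0.0081·111.32)² + (-0.0271·74.28)²) = √(0.813048 + 4.052121) = 2.2057 km
F: √((0.0001·111.32)² + (0.0043·74.28)²) = √(0.000124 + 0.102019) = 0.3196 km
G: √((-0.0329·111.32)² + (0.0534·74.28)²) = √(13.413379 + 15.733535) = 5.3988 km
H: √((-0.0145·111.32)² + (0.0426·74.28)²) = √(2.605448 + 10.012972) = 3.5522 km
I: √((0.0496·111.32)² + (-0.0501·74.28)²) = √(30.486653 + 13.849026) = 6.6585 km
J: √((0.0150·111.32)² + (0.0082·74.28)²) = √(2.788232 + 0.370998) = 1.7774 km
K: √((0.0469·111.32)² + (-0.0631·74.28)²) = √(27.257880 + 21.968606) = 7.0162 km
L: √((0.0262·111.32)² + (-0.0375·74.28)²) = √(8.506462 + 7.759010) = 4.0330 km
Threshold 2.65 km: F (0.3196 km), J (1.7774 km), A (1.9671 km), E (2.2057 km) are within range.

F, J, A, E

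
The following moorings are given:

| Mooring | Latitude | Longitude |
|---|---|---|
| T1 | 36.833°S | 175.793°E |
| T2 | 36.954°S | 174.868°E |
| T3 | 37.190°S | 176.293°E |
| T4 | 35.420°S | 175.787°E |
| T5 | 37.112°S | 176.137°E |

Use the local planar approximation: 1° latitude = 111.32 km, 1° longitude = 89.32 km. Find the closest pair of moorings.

Pairwise distances:
T1–T2: 83.712 km
T1–T3: 59.782 km
T1–T4: 157.296 km
T1–T5: 43.689 km
T2–T3: 129.964 km
T2–T4: 189.469 km
T2–T5: 114.704 km
T3–T4: 202.153 km
T3–T5: 16.418 km
T4–T5: 190.930 km
Closest pair: T3–T5 at 16.418 km.

T3 and T5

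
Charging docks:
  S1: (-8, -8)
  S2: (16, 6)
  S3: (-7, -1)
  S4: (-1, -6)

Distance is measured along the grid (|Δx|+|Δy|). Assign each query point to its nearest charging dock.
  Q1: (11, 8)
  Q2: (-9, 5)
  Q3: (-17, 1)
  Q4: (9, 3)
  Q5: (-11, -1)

Q1→S2; Q2→S3; Q3→S3; Q4→S2; Q5→S3

Q1 at (11, 8):
  S1: |-19| + |-16| = 19 + 16 = 35
  S2: |5| + |-2| = 5 + 2 = 7
  S3: |-18| + |-9| = 18 + 9 = 27
  S4: |-12| + |-14| = 12 + 14 = 26
  → nearest: S2 (7)
Q2 at (-9, 5):
  S1: |1| + |-13| = 1 + 13 = 14
  S2: |25| + |1| = 25 + 1 = 26
  S3: |2| + |-6| = 2 + 6 = 8
  S4: |8| + |-11| = 8 + 11 = 19
  → nearest: S3 (8)
Q3 at (-17, 1):
  S1: |9| + |-9| = 9 + 9 = 18
  S2: |33| + |5| = 33 + 5 = 38
  S3: |10| + |-2| = 10 + 2 = 12
  S4: |16| + |-7| = 16 + 7 = 23
  → nearest: S3 (12)
Q4 at (9, 3):
  S1: |-17| + |-11| = 17 + 11 = 28
  S2: |7| + |3| = 7 + 3 = 10
  S3: |-16| + |-4| = 16 + 4 = 20
  S4: |-10| + |-9| = 10 + 9 = 19
  → nearest: S2 (10)
Q5 at (-11, -1):
  S1: |3| + |-7| = 3 + 7 = 10
  S2: |27| + |7| = 27 + 7 = 34
  S3: |4| + |0| = 4 + 0 = 4
  S4: |10| + |-5| = 10 + 5 = 15
  → nearest: S3 (4)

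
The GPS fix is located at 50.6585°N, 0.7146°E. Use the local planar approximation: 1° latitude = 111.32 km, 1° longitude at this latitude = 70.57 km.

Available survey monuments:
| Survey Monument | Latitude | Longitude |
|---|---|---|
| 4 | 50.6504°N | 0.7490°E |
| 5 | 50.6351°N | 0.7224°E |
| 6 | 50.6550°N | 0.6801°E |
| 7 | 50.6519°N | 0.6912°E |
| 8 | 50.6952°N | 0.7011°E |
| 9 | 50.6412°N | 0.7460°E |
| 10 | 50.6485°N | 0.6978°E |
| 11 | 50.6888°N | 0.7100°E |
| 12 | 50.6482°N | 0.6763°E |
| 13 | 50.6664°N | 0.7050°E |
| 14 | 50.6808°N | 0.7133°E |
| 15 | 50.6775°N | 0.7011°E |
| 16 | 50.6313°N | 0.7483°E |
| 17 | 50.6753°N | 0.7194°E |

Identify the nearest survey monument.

13

Distances from 50.6585°N, 0.7146°E:
4: √((-0.0081·111.32)² + (0.0344·70.57)²) = √(0.813048 + 5.893281) = 2.5897 km
5: √((-0.0234·111.32)² + (0.0078·70.57)²) = √(6.785441 + 0.302991) = 2.6624 km
6: √((-0.0035·111.32)² + (-0.0345·70.57)²) = √(0.151804 + 5.927594) = 2.4656 km
7: √((-0.0066·111.32)² + (-0.0234·70.57)²) = √(0.539802 + 2.726917) = 1.8074 km
8: √((0.0367·111.32)² + (-0.0135·70.57)²) = √(16.690853 + 0.907628) = 4.1951 km
9: √((-0.0173·111.32)² + (0.0314·70.57)²) = √(3.708844 + 4.910204) = 2.9358 km
10: √((-0.0100·111.32)² + (-0.0168·70.57)²) = √(1.239214 + 1.405590) = 1.6263 km
11: √((0.0303·111.32)² + (-0.0046·70.57)²) = √(11.377102 + 0.105379) = 3.3886 km
12: √((-0.0103·111.32)² + (-0.0383·70.57)²) = √(1.314682 + 7.305295) = 2.9360 km
13: √((0.0079·111.32)² + (-0.0096·70.57)²) = √(0.773394 + 0.458968) = 1.1101 km
14: √((0.0223·111.32)² + (-0.0013·70.57)²) = √(6.162488 + 0.008416) = 2.4841 km
15: √((0.0190·111.32)² + (-0.0135·70.57)²) = √(4.473563 + 0.907628) = 2.3197 km
16: √((-0.0272·111.32)² + (0.0337·70.57)²) = √(9.168203 + 5.655878) = 3.8502 km
17: √((0.0168·111.32)² + (0.0048·70.57)²) = √(3.497558 + 0.114742) = 1.9006 km
Minimum: 13 at 1.1101 km.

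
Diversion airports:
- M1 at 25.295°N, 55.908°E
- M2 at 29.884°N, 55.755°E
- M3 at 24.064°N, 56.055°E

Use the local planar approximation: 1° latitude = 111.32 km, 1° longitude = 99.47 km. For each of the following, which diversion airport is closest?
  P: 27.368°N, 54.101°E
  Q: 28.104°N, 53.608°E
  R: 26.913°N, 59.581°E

P at 27.368°N, 54.101°E:
  M1: 292.507 km
  M2: 324.828 km
  M3: 415.999 km
  → nearest: M1 (292.507 km)
Q at 28.104°N, 53.608°E:
  M1: 387.454 km
  M2: 291.328 km
  M3: 511.375 km
  → nearest: M2 (291.328 km)
R at 26.913°N, 59.581°E:
  M1: 407.339 km
  M2: 504.201 km
  M3: 472.860 km
  → nearest: M1 (407.339 km)

P→M1; Q→M2; R→M1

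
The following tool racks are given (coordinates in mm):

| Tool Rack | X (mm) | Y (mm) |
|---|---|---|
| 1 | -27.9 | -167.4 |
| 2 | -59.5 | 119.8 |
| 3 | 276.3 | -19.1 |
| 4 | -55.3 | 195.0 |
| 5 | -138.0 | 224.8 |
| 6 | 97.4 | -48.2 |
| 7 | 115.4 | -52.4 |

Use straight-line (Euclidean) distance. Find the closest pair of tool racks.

Pairwise distances:
1–2: √((-31.6)² + (287.2)²) = √(998.5600 + 82483.8400) = 288.93 mm
1–3: √((304.2)² + (148.3)²) = √(92537.6400 + 21992.8900) = 338.42 mm
1–4: √((-27.4)² + (362.4)²) = √(750.7600 + 131333.7600) = 363.43 mm
1–5: √((-110.1)² + (392.2)²) = √(12122.0100 + 153820.8400) = 407.36 mm
1–6: √((125.3)² + (119.2)²) = √(15700.0900 + 14208.6400) = 172.94 mm
1–7: √((143.3)² + (115.0)²) = √(20534.8900 + 13225.0000) = 183.74 mm
2–3: √((335.8)² + (-138.9)²) = √(112761.6400 + 19293.2100) = 363.39 mm
2–4: √((4.2)² + (75.2)²) = √(17.6400 + 5655.0400) = 75.32 mm
2–5: √((-78.5)² + (105.0)²) = √(6162.2500 + 11025.0000) = 131.10 mm
2–6: √((156.9)² + (-168.0)²) = √(24617.6100 + 28224.0000) = 229.87 mm
2–7: √((174.9)² + (-172.2)²) = √(30590.0100 + 29652.8400) = 245.44 mm
3–4: √((-331.6)² + (214.1)²) = √(109958.5600 + 45838.8100) = 394.71 mm
3–5: √((-414.3)² + (243.9)²) = √(171644.4900 + 59487.2100) = 480.76 mm
3–6: √((-178.9)² + (-29.1)²) = √(32005.2100 + 846.8100) = 181.25 mm
3–7: √((-160.9)² + (-33.3)²) = √(25888.8100 + 1108.8900) = 164.31 mm
4–5: √((-82.7)² + (29.8)²) = √(6839.2900 + 888.0400) = 87.91 mm
4–6: √((152.7)² + (-243.2)²) = √(23317.2900 + 59146.2400) = 287.16 mm
4–7: √((170.7)² + (-247.4)²) = √(29138.4900 + 61206.7600) = 300.57 mm
5–6: √((235.4)² + (-273.0)²) = √(55413.1600 + 74529.0000) = 360.47 mm
5–7: √((253.4)² + (-277.2)²) = √(64211.5600 + 76839.8400) = 375.57 mm
6–7: √((18.0)² + (-4.2)²) = √(324.0000 + 17.6400) = 18.48 mm
Closest pair: 6–7 at 18.48 mm.

6 and 7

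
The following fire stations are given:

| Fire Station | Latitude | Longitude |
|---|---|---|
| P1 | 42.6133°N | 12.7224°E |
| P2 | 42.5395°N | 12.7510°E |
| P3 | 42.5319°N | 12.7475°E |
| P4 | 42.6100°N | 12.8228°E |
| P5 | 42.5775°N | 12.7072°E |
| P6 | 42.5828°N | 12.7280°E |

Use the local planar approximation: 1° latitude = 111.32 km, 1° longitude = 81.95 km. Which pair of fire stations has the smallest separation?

P2 and P3

Pairwise distances:
P2–P3: √((-0.0076·111.32)² + (-0.0035·81.95)²) = √(0.715770 + 0.082269) = 0.8933 km
P5–P6: √((0.0053·111.32)² + (0.0208·81.95)²) = √(0.348095 + 2.905525) = 1.8038 km
P1–P6: √((-0.0305·111.32)² + (0.0056·81.95)²) = √(11.527790 + 0.210608) = 3.4261 km
P1–P5: √((-0.0358·111.32)² + (-0.0152·81.95)²) = √(15.882265 + 1.551619) = 4.1754 km
P2–P6: √((0.0433·111.32)² + (-0.0230·81.95)²) = √(23.233904 + 3.552660) = 5.1756 km
P2–P5: √((0.0380·111.32)² + (-0.0438·81.95)²) = √(17.894254 + 12.883864) = 5.5478 km
P3–P6: √((0.0509·111.32)² + (-0.0195·81.95)²) = √(32.105686 + 2.553684) = 5.8872 km
P3–P5: √((0.0456·111.32)² + (-0.0403·81.95)²) = √(25.767725 + 10.907068) = 6.0560 km
P1–P4: √((-0.0033·111.32)² + (0.1004·81.95)²) = √(0.134950 + 67.696364) = 8.2360 km
P4–P6: √((-0.0272·111.32)² + (-0.0948·81.95)²) = √(9.168203 + 60.355186) = 8.3381 km
P1–P2: √((-0.0738·111.32)² + (0.0286·81.95)²) = √(67.493060 + 5.493258) = 8.5432 km
P1–P3: √((-0.0814·111.32)² + (0.0251·81.95)²) = √(82.109840 + 4.231023) = 9.2920 km
P2–P4: √((0.0705·111.32)² + (0.0718·81.95)²) = √(61.592046 + 34.621574) = 9.8089 km
P4–P5: √((-0.0325·111.32)² + (-0.1156·81.95)²) = √(13.089200 + 89.745686) = 10.1408 km
P3–P4: √((0.0781·111.32)² + (0.0753·81.95)²) = √(75.587236 + 38.079205) = 10.6614 km
Closest pair: P2–P3 at 0.8933 km.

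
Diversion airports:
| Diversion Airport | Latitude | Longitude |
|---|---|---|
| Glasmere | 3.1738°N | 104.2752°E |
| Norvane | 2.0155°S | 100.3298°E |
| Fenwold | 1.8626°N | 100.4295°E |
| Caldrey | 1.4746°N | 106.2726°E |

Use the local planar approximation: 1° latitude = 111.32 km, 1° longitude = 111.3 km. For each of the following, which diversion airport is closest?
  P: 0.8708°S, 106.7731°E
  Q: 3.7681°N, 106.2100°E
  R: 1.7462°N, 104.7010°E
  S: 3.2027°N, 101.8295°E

P at 0.8708°S, 106.7731°E:
  Glasmere: 529.1630 km
  Norvane: 728.3726 km
  Fenwold: 768.8198 km
  Caldrey: 266.9664 km
  → nearest: Caldrey (266.9664 km)
Q at 3.7681°N, 106.2100°E:
  Glasmere: 225.2765 km
  Norvane: 918.0651 km
  Fenwold: 677.4360 km
  Caldrey: 255.4075 km
  → nearest: Glasmere (225.2765 km)
R at 1.7462°N, 104.7010°E:
  Glasmere: 165.8362 km
  Norvane: 641.9112 km
  Fenwold: 475.5945 km
  Caldrey: 177.5128 km
  → nearest: Glasmere (165.8362 km)
S at 3.2027°N, 101.8295°E:
  Glasmere: 272.2254 km
  Norvane: 604.3959 km
  Fenwold: 215.7186 km
  Caldrey: 530.6167 km
  → nearest: Fenwold (215.7186 km)

P→Caldrey; Q→Glasmere; R→Glasmere; S→Fenwold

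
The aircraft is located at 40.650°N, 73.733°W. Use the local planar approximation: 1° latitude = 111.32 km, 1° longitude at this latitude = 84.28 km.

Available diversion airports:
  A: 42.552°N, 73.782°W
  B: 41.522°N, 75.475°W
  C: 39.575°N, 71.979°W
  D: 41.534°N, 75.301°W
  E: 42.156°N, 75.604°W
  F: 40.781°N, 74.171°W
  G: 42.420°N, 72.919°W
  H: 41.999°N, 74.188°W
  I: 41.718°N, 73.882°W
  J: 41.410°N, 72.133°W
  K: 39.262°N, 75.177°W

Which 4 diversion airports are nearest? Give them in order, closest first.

Distances from 40.650°N, 73.733°W:
A: 211.771 km
B: 176.005 km
C: 190.193 km
D: 164.766 km
E: 230.155 km
F: 39.691 km
G: 208.638 km
H: 154.990 km
I: 119.551 km
J: 159.191 km
K: 196.685 km
Sorted: F (39.691 km) < I (119.551 km) < H (154.990 km) < J (159.191 km) < D (164.766 km) < B (176.005 km) < …

F, I, H, J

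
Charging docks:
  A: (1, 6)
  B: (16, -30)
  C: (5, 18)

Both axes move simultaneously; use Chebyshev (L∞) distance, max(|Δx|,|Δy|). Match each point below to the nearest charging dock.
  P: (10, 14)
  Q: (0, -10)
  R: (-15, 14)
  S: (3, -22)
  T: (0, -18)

P→C; Q→A; R→A; S→B; T→B

P at (10, 14):
  A: 9
  B: 44
  C: 5
  → nearest: C (5)
Q at (0, -10):
  A: 16
  B: 20
  C: 28
  → nearest: A (16)
R at (-15, 14):
  A: 16
  B: 44
  C: 20
  → nearest: A (16)
S at (3, -22):
  A: 28
  B: 13
  C: 40
  → nearest: B (13)
T at (0, -18):
  A: 24
  B: 16
  C: 36
  → nearest: B (16)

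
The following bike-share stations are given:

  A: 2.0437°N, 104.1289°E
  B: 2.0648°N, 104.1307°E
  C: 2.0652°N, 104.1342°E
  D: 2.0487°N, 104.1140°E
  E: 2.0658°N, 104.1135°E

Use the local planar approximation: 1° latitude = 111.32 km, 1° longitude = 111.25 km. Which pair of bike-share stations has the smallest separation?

B and C

Pairwise distances:
B–C: 0.3919 km
A–D: 1.7486 km
D–E: 1.9044 km
B–E: 1.9167 km
C–E: 2.3038 km
A–B: 2.3574 km
A–C: 2.4649 km
B–D: 2.5814 km
C–D: 2.9024 km
A–E: 2.9979 km
Closest pair: B–C at 0.3919 km.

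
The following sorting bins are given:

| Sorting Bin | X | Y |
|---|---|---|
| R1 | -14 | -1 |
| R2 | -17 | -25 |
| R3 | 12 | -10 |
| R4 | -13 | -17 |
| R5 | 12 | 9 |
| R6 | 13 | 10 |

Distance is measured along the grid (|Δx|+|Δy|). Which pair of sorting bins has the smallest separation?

R5 and R6

Pairwise distances:
R1–R2: 27
R1–R3: 35
R1–R4: 17
R1–R5: 36
R1–R6: 38
R2–R3: 44
R2–R4: 12
R2–R5: 63
R2–R6: 65
R3–R4: 32
R3–R5: 19
R3–R6: 21
R4–R5: 51
R4–R6: 53
R5–R6: 2
Closest pair: R5–R6 at 2.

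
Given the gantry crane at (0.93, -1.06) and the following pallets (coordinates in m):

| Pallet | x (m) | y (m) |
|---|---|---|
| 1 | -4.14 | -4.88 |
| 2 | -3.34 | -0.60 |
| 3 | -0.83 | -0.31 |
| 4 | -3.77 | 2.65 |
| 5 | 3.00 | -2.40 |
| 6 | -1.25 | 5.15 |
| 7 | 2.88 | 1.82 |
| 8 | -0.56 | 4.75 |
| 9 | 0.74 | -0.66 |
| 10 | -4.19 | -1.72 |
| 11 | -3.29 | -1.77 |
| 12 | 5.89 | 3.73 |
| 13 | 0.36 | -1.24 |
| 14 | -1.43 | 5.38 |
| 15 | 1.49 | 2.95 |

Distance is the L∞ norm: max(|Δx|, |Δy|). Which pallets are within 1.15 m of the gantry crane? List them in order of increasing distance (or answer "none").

Distances from (0.93, -1.06):
1: max(|-5.07|, |-3.82|) = 5.07 m
2: max(|-4.27|, |0.46|) = 4.27 m
3: max(|-1.76|, |0.75|) = 1.76 m
4: max(|-4.70|, |3.71|) = 4.70 m
5: max(|2.07|, |-1.34|) = 2.07 m
6: max(|-2.18|, |6.21|) = 6.21 m
7: max(|1.95|, |2.88|) = 2.88 m
8: max(|-1.49|, |5.81|) = 5.81 m
9: max(|-0.19|, |0.40|) = 0.40 m
10: max(|-5.12|, |-0.66|) = 5.12 m
11: max(|-4.22|, |-0.71|) = 4.22 m
12: max(|4.96|, |4.79|) = 4.96 m
13: max(|-0.57|, |-0.18|) = 0.57 m
14: max(|-2.36|, |6.44|) = 6.44 m
15: max(|0.56|, |4.01|) = 4.01 m
Threshold 1.15 m: 9 (0.40 m), 13 (0.57 m) are within range.

9, 13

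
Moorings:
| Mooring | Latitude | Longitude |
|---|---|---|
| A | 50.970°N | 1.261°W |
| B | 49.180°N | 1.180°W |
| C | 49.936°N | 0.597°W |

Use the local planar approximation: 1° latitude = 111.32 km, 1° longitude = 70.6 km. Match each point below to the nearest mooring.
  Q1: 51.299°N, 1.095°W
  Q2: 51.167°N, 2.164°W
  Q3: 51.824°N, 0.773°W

Q1→A; Q2→A; Q3→A

Q1 at 51.299°N, 1.095°W:
  A: √((-0.329·111.32)² + (-0.166·70.6)²) = √(1341.33789 + 137.34902) = 38.454 km
  B: √((-2.119·111.32)² + (-0.085·70.6)²) = √(55642.71451 + 36.01200) = 235.963 km
  C: √((-1.363·111.32)² + (0.498·70.6)²) = √(23021.73799 + 1236.14122) = 155.749 km
  → nearest: A (38.454 km)
Q2 at 51.167°N, 2.164°W:
  A: √((-0.197·111.32)² + (0.903·70.6)²) = √(480.92665 + 4064.29200) = 67.418 km
  B: √((-1.987·111.32)² + (0.984·70.6)²) = √(48926.27247 + 4826.13648) = 231.846 km
  C: √((-1.231·111.32)² + (1.567·70.6)²) = √(18778.56930 + 12239.04115) = 176.118 km
  → nearest: A (67.418 km)
Q3 at 51.824°N, 0.773°W:
  A: √((-0.854·111.32)² + (-0.488·70.6)²) = √(9037.78773 + 1186.99543) = 101.118 km
  B: √((-2.644·111.32)² + (-0.407·70.6)²) = √(86630.19599 + 825.65425) = 295.729 km
  C: √((-1.888·111.32)² + (0.176·70.6)²) = √(44172.33684 + 154.39554) = 210.539 km
  → nearest: A (101.118 km)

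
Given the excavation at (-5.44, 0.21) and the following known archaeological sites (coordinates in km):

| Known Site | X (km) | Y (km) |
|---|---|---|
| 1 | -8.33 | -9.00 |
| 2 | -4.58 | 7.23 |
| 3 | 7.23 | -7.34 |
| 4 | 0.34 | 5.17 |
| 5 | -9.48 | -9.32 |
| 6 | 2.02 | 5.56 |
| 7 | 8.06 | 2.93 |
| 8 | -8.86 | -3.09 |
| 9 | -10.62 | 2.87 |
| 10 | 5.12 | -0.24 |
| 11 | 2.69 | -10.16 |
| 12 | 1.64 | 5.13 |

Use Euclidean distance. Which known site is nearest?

Distances from (-5.44, 0.21):
1: √((-2.89)² + (-9.21)²) = √(8.3521 + 84.8241) = 9.65 km
2: √((0.86)² + (7.02)²) = √(0.7396 + 49.2804) = 7.07 km
3: √((12.67)² + (-7.55)²) = √(160.5289 + 57.0025) = 14.75 km
4: √((5.78)² + (4.96)²) = √(33.4084 + 24.6016) = 7.62 km
5: √((-4.04)² + (-9.53)²) = √(16.3216 + 90.8209) = 10.35 km
6: √((7.46)² + (5.35)²) = √(55.6516 + 28.6225) = 9.18 km
7: √((13.50)² + (2.72)²) = √(182.2500 + 7.3984) = 13.77 km
8: √((-3.42)² + (-3.30)²) = √(11.6964 + 10.8900) = 4.75 km
9: √((-5.18)² + (2.66)²) = √(26.8324 + 7.0756) = 5.82 km
10: √((10.56)² + (-0.45)²) = √(111.5136 + 0.2025) = 10.57 km
11: √((8.13)² + (-10.37)²) = √(66.0969 + 107.5369) = 13.18 km
12: √((7.08)² + (4.92)²) = √(50.1264 + 24.2064) = 8.62 km
Minimum: 8 at 4.75 km.

8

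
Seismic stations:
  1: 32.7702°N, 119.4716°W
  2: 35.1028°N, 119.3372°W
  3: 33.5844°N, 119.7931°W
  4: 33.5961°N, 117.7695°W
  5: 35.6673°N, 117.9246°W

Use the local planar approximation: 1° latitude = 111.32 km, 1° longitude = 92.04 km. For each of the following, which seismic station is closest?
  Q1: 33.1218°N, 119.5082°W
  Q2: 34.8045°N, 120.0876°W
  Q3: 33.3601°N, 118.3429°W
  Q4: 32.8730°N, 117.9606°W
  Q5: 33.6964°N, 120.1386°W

Q1→1; Q2→2; Q3→4; Q4→4; Q5→3

Q1 at 33.1218°N, 119.5082°W:
  1: √((-0.3516·111.32)² + (0.0366·92.04)²) = √(1531.948367 + 11.347897) = 39.2848 km
  2: √((1.9810·111.32)² + (0.1710·92.04)²) = √(48631.240341 + 247.711085) = 221.0858 km
  3: √((0.4626·111.32)² + (-0.2849·92.04)²) = √(2651.903107 + 687.603563) = 57.7885 km
  4: √((0.4743·111.32)² + (1.7387·92.04)²) = √(2787.742426 + 25609.584257) = 168.5151 km
  5: √((2.5455·111.32)² + (1.5836·92.04)²) = √(80295.757229 + 21244.387097) = 318.6536 km
  → nearest: 1 (39.2848 km)
Q2 at 34.8045°N, 120.0876°W:
  1: √((-2.0343·111.32)² + (0.6160·92.04)²) = √(51283.350769 + 3214.508987) = 233.4478 km
  2: √((0.2983·111.32)² + (0.7504·92.04)²) = √(1102.688644 + 4770.225072) = 76.6349 km
  3: √((-1.2201·111.32)² + (0.2945·92.04)²) = √(18447.488555 + 734.723309) = 138.4999 km
  4: √((-1.2084·111.32)² + (2.3181·92.04)²) = √(18095.385036 + 45521.603734) = 252.2241 km
  5: √((0.8628·111.32)² + (2.1630·92.04)²) = √(9225.006231 + 39633.849770) = 221.0404 km
  → nearest: 2 (76.6349 km)
Q3 at 33.3601°N, 118.3429°W:
  1: √((-0.5899·111.32)² + (-1.1287·92.04)²) = √(4312.242621 + 10792.207083) = 122.9002 km
  2: √((1.7427·111.32)² + (-0.9943·92.04)²) = √(37634.977239 + 8375.063312) = 214.4995 km
  3: √((0.2243·111.32)² + (-1.4502·92.04)²) = √(623.454756 + 17815.951493) = 135.7918 km
  4: √((0.2360·111.32)² + (0.5734·92.04)²) = √(690.192763 + 2785.278310) = 58.9531 km
  5: √((2.3072·111.32)² + (0.4183·92.04)²) = √(65965.503461 + 1482.275564) = 259.7071 km
  → nearest: 4 (58.9531 km)
Q4 at 32.8730°N, 117.9606°W:
  1: √((-0.1028·111.32)² + (-1.5110·92.04)²) = √(130.958178 + 19341.143568) = 139.5425 km
  2: √((2.2298·111.32)² + (-1.3766·92.04)²) = √(61613.831646 + 16053.463703) = 278.6885 km
  3: √((0.7114·111.32)² + (-1.8325·92.04)²) = √(6271.538852 + 28447.308767) = 186.3299 km
  4: √((0.7231·111.32)² + (0.1911·92.04)²) = √(6479.524232 + 309.367433) = 82.3947 km
  5: √((2.7943·111.32)² + (0.0360·92.04)²) = √(96759.241851 + 10.978885) = 311.0791 km
  → nearest: 4 (82.3947 km)
Q5 at 33.6964°N, 120.1386°W:
  1: √((-0.9262·111.32)² + (0.6670·92.04)²) = √(10630.555242 + 3768.815591) = 119.9974 km
  2: √((1.4064·111.32)² + (0.8014·92.04)²) = √(24511.173878 + 5440.663878) = 173.0660 km
  3: √((-0.1120·111.32)² + (0.3455·92.04)²) = √(155.447034 + 1011.228552) = 34.1566 km
  4: √((-0.1003·111.32)² + (2.3691·92.04)²) = √(124.666068 + 47546.659004) = 218.3376 km
  5: √((1.9709·111.32)² + (2.2140·92.04)²) = √(48136.618015 + 41524.886405) = 299.4353 km
  → nearest: 3 (34.1566 km)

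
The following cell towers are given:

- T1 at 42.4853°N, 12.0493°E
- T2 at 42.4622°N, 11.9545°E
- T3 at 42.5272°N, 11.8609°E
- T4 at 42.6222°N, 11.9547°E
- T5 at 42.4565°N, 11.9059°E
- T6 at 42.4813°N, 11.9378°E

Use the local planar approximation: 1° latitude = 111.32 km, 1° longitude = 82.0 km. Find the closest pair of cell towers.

T2 and T6

Pairwise distances:
T1–T2: √((-0.0231·111.32)² + (-0.0948·82.0)²) = √(6.612571 + 60.428857) = 8.1879 km
T1–T3: √((0.0419·111.32)² + (-0.1884·82.0)²) = √(21.755769 + 238.665421) = 16.1376 km
T1–T4: √((0.1369·111.32)² + (-0.0946·82.0)²) = √(232.248700 + 60.174152) = 17.1004 km
T1–T5: √((-0.0288·111.32)² + (-0.1434·82.0)²) = √(10.278539 + 138.269377) = 12.1880 km
T1–T6: √((-0.0040·111.32)² + (-0.1115·82.0)²) = √(0.198274 + 83.594449) = 9.1538 km
T2–T3: √((0.0650·111.32)² + (-0.0936·82.0)²) = √(52.356802 + 58.908695) = 10.5482 km
T2–T4: √((0.1600·111.32)² + (0.0002·82.0)²) = √(317.238845 + 0.000269) = 17.8112 km
T2–T5: √((-0.0057·111.32)² + (-0.0486·82.0)²) = √(0.402621 + 15.881819) = 4.0354 km
T2–T6: √((0.0191·111.32)² + (-0.0167·82.0)²) = √(4.520777 + 1.875256) = 2.5290 km
T3–T4: √((0.0950·111.32)² + (0.0938·82.0)²) = √(111.839085 + 59.160711) = 13.0767 km
T3–T5: √((-0.0707·111.32)² + (0.0450·82.0)²) = √(61.942000 + 13.616100) = 8.6924 km
T3–T6: √((-0.0459·111.32)² + (0.0769·82.0)²) = √(26.107890 + 39.763114) = 8.1161 km
T4–T5: √((-0.1657·111.32)² + (-0.0488·82.0)²) = √(340.244734 + 16.012803) = 18.8748 km
T4–T6: √((-0.1409·111.32)² + (-0.0169·82.0)²) = √(246.018849 + 1.920442) = 15.7461 km
T5–T6: √((0.0248·111.32)² + (0.0319·82.0)²) = √(7.621663 + 6.842410) = 3.8032 km
Closest pair: T2–T6 at 2.5290 km.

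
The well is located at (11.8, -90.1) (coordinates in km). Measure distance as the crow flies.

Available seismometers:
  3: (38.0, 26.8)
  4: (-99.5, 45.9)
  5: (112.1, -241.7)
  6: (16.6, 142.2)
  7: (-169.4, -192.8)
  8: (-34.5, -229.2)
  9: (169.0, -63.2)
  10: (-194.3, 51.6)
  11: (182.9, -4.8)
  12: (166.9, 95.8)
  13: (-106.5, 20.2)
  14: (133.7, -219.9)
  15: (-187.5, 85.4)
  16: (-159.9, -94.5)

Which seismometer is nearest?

3

Distances from (11.8, -90.1):
3: √((26.2)² + (116.9)²) = √(686.440 + 13665.610) = 119.8 km
4: √((-111.3)² + (136.0)²) = √(12387.690 + 18496.000) = 175.7 km
5: √((100.3)² + (-151.6)²) = √(10060.090 + 22982.560) = 181.8 km
6: √((4.8)² + (232.3)²) = √(23.040 + 53963.290) = 232.3 km
7: √((-181.2)² + (-102.7)²) = √(32833.440 + 10547.290) = 208.3 km
8: √((-46.3)² + (-139.1)²) = √(2143.690 + 19348.810) = 146.6 km
9: √((157.2)² + (26.9)²) = √(24711.840 + 723.610) = 159.5 km
10: √((-206.1)² + (141.7)²) = √(42477.210 + 20078.890) = 250.1 km
11: √((171.1)² + (85.3)²) = √(29275.210 + 7276.090) = 191.2 km
12: √((155.1)² + (185.9)²) = √(24056.010 + 34558.810) = 242.1 km
13: √((-118.3)² + (110.3)²) = √(13994.890 + 12166.090) = 161.7 km
14: √((121.9)² + (-129.8)²) = √(14859.610 + 16848.040) = 178.1 km
15: √((-199.3)² + (175.5)²) = √(39720.490 + 30800.250) = 265.6 km
16: √((-171.7)² + (-4.4)²) = √(29480.890 + 19.360) = 171.8 km
Minimum: 3 at 119.8 km.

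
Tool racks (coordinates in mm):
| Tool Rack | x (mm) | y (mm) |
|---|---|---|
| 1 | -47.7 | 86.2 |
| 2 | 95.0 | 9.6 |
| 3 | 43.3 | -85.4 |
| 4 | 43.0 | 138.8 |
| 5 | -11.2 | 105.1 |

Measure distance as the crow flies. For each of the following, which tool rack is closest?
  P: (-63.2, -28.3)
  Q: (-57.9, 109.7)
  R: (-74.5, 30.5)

P→1; Q→1; R→1

P at (-63.2, -28.3):
  1: 115.5 mm
  2: 162.7 mm
  3: 120.8 mm
  4: 198.0 mm
  5: 143.2 mm
  → nearest: 1 (115.5 mm)
Q at (-57.9, 109.7):
  1: 25.6 mm
  2: 182.8 mm
  3: 219.8 mm
  4: 105.0 mm
  5: 46.9 mm
  → nearest: 1 (25.6 mm)
R at (-74.5, 30.5):
  1: 61.8 mm
  2: 170.8 mm
  3: 165.3 mm
  4: 159.8 mm
  5: 97.8 mm
  → nearest: 1 (61.8 mm)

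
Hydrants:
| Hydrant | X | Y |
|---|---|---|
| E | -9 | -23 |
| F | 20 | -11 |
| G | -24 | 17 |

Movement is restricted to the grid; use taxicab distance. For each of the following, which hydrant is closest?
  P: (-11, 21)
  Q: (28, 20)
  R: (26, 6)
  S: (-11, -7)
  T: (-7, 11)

P→G; Q→F; R→F; S→E; T→G

P at (-11, 21):
  E: |2| + |-44| = 2 + 44 = 46
  F: |31| + |-32| = 31 + 32 = 63
  G: |-13| + |-4| = 13 + 4 = 17
  → nearest: G (17)
Q at (28, 20):
  E: |-37| + |-43| = 37 + 43 = 80
  F: |-8| + |-31| = 8 + 31 = 39
  G: |-52| + |-3| = 52 + 3 = 55
  → nearest: F (39)
R at (26, 6):
  E: |-35| + |-29| = 35 + 29 = 64
  F: |-6| + |-17| = 6 + 17 = 23
  G: |-50| + |11| = 50 + 11 = 61
  → nearest: F (23)
S at (-11, -7):
  E: |2| + |-16| = 2 + 16 = 18
  F: |31| + |-4| = 31 + 4 = 35
  G: |-13| + |24| = 13 + 24 = 37
  → nearest: E (18)
T at (-7, 11):
  E: |-2| + |-34| = 2 + 34 = 36
  F: |27| + |-22| = 27 + 22 = 49
  G: |-17| + |6| = 17 + 6 = 23
  → nearest: G (23)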